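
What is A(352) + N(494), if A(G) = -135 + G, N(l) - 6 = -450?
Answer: -227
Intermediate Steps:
N(l) = -444 (N(l) = 6 - 450 = -444)
A(352) + N(494) = (-135 + 352) - 444 = 217 - 444 = -227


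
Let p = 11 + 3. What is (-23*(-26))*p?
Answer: 8372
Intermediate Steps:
p = 14
(-23*(-26))*p = -23*(-26)*14 = 598*14 = 8372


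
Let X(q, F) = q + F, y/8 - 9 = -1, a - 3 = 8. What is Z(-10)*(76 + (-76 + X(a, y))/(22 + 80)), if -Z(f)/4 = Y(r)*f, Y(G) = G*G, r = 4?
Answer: 2480320/51 ≈ 48634.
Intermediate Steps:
a = 11 (a = 3 + 8 = 11)
y = 64 (y = 72 + 8*(-1) = 72 - 8 = 64)
Y(G) = G²
X(q, F) = F + q
Z(f) = -64*f (Z(f) = -4*4²*f = -64*f)
Z(-10)*(76 + (-76 + X(a, y))/(22 + 80)) = (-64*(-10))*(76 + (-76 + (64 + 11))/(22 + 80)) = 640*(76 + (-76 + 75)/102) = 640*(76 - 1*1/102) = 640*(76 - 1/102) = 640*(7751/102) = 2480320/51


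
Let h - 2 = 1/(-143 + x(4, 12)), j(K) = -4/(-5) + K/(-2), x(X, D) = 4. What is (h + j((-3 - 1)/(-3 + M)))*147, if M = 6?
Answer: 353437/695 ≈ 508.54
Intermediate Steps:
j(K) = ⅘ - K/2 (j(K) = -4*(-⅕) + K*(-½) = ⅘ - K/2)
h = 277/139 (h = 2 + 1/(-143 + 4) = 2 + 1/(-139) = 2 - 1/139 = 277/139 ≈ 1.9928)
(h + j((-3 - 1)/(-3 + M)))*147 = (277/139 + (⅘ - (-3 - 1)/(2*(-3 + 6))))*147 = (277/139 + (⅘ - (-2)/3))*147 = (277/139 + (⅘ - ½*(-4/3)))*147 = (277/139 + (⅘ + ⅔))*147 = (277/139 + 22/15)*147 = (7213/2085)*147 = 353437/695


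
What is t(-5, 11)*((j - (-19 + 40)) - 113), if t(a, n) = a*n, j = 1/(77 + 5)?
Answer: 604285/82 ≈ 7369.3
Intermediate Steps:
j = 1/82 ≈ 0.012195
t(-5, 11)*((j - (-19 + 40)) - 113) = (-5*11)*((1/82 - (-19 + 40)) - 113) = -55*((1/82 - 1*21) - 113) = -55*((1/82 - 21) - 113) = -55*(-1721/82 - 113) = -55*(-10987/82) = 604285/82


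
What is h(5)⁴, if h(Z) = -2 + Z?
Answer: 81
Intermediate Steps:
h(5)⁴ = (-2 + 5)⁴ = 3⁴ = 81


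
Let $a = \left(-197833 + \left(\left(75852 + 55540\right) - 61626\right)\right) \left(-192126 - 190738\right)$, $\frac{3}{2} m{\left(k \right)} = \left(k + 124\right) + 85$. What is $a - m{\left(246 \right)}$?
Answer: $\frac{147096730754}{3} \approx 4.9032 \cdot 10^{10}$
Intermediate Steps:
$m{\left(k \right)} = \frac{418}{3} + \frac{2 k}{3}$ ($m{\left(k \right)} = \frac{2 \left(\left(k + 124\right) + 85\right)}{3} = \frac{2 \left(\left(124 + k\right) + 85\right)}{3} = \frac{2 \left(209 + k\right)}{3} = \frac{418}{3} + \frac{2 k}{3}$)
$a = 49032243888$ ($a = \left(-197833 + \left(131392 - 61626\right)\right) \left(-382864\right) = \left(-197833 + 69766\right) \left(-382864\right) = \left(-128067\right) \left(-382864\right) = 49032243888$)
$a - m{\left(246 \right)} = 49032243888 - \left(\frac{418}{3} + \frac{2}{3} \cdot 246\right) = 49032243888 - \left(\frac{418}{3} + 164\right) = 49032243888 - \frac{910}{3} = \frac{147096730754}{3}$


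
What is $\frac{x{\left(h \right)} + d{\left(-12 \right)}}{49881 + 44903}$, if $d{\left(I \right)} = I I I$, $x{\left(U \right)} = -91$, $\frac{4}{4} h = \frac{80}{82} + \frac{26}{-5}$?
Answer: $- \frac{1819}{94784} \approx -0.019191$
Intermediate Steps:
$h = - \frac{866}{205}$ ($h = \frac{80}{82} + \frac{26}{-5} = 80 \cdot \frac{1}{82} + 26 \left(- \frac{1}{5}\right) = \frac{40}{41} - \frac{26}{5} = - \frac{866}{205} \approx -4.2244$)
$d{\left(I \right)} = I^{3}$ ($d{\left(I \right)} = I^{2} I = I^{3}$)
$\frac{x{\left(h \right)} + d{\left(-12 \right)}}{49881 + 44903} = \frac{-91 + \left(-12\right)^{3}}{49881 + 44903} = \frac{-91 - 1728}{94784} = \left(-1819\right) \frac{1}{94784} = - \frac{1819}{94784}$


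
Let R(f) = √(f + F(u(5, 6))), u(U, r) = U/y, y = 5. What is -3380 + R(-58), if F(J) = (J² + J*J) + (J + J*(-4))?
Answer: -3380 + I*√59 ≈ -3380.0 + 7.6811*I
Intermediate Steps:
u(U, r) = U/5
F(J) = -3*J + 2*J² (F(J) = (J² + J²) + (J - 4*J) = 2*J² - 3*J = -3*J + 2*J²)
R(f) = √(-1 + f) (R(f) = √(f + ((⅕)*5)*(-3 + 2*((⅕)*5))) = √(f + 1*(-3 + 2*1)) = √(f + 1*(-3 + 2)) = √(f + 1*(-1)) = √(f - 1) = √(-1 + f))
-3380 + R(-58) = -3380 + √(-1 - 58) = -3380 + √(-59) = -3380 + I*√59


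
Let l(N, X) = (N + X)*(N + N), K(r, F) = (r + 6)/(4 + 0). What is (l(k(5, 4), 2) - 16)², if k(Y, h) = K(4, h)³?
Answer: 292854769/1024 ≈ 2.8599e+5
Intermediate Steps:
K(r, F) = 3/2 + r/4 (K(r, F) = (6 + r)/4 = (6 + r)*(¼) = 3/2 + r/4)
k(Y, h) = 125/8 (k(Y, h) = (3/2 + (¼)*4)³ = (3/2 + 1)³ = (5/2)³ = 125/8)
l(N, X) = 2*N*(N + X) (l(N, X) = (N + X)*(2*N) = 2*N*(N + X))
(l(k(5, 4), 2) - 16)² = (2*(125/8)*(125/8 + 2) - 16)² = (2*(125/8)*(141/8) - 16)² = (17625/32 - 16)² = (17113/32)² = 292854769/1024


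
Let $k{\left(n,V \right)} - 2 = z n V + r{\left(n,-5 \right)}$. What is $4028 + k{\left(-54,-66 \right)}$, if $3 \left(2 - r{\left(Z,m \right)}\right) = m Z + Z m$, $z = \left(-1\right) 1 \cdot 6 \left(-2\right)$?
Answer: $46620$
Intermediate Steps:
$z = 12$ ($z = \left(-1\right) 6 \left(-2\right) = \left(-6\right) \left(-2\right) = 12$)
$r{\left(Z,m \right)} = 2 - \frac{2 Z m}{3}$ ($r{\left(Z,m \right)} = 2 - \frac{m Z + Z m}{3} = 2 - \frac{Z m + Z m}{3} = 2 - \frac{2 Z m}{3}$)
$k{\left(n,V \right)} = 4 + \frac{10 n}{3} + 12 V n$ ($k{\left(n,V \right)} = 2 - \left(-2 - 12 n V + \frac{2}{3} n \left(-5\right)\right) = 2 + \left(12 V n + \left(2 + \frac{10 n}{3}\right)\right) = 2 + \left(2 + \frac{10 n}{3} + 12 V n\right) = 4 + \frac{10 n}{3} + 12 V n$)
$4028 + k{\left(-54,-66 \right)} = 4028 + \left(4 + \frac{10}{3} \left(-54\right) + 12 \left(-66\right) \left(-54\right)\right) = 4028 + \left(4 - 180 + 42768\right) = 4028 + 42592 = 46620$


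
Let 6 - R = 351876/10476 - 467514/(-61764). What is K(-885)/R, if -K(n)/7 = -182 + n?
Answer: -67121378478/315954277 ≈ -212.44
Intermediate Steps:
K(n) = 1274 - 7*n (K(n) = -7*(-182 + n) = 1274 - 7*n)
R = -315954277/8986662 (R = 6 - (351876/10476 - 467514/(-61764)) = 6 - (351876*(1/10476) - 467514*(-1/61764)) = 6 - (29323/873 + 77919/10294) = 6 - 1*369874249/8986662 = 6 - 369874249/8986662 = -315954277/8986662 ≈ -35.158)
K(-885)/R = (1274 - 7*(-885))/(-315954277/8986662) = (1274 + 6195)*(-8986662/315954277) = 7469*(-8986662/315954277) = -67121378478/315954277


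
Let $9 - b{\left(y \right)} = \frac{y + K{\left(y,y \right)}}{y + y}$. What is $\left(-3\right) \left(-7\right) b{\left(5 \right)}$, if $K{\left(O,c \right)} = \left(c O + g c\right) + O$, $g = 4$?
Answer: $\frac{147}{2} \approx 73.5$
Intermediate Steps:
$K{\left(O,c \right)} = O + 4 c + O c$ ($K{\left(O,c \right)} = \left(c O + 4 c\right) + O = \left(O c + 4 c\right) + O = \left(4 c + O c\right) + O = O + 4 c + O c$)
$b{\left(y \right)} = 9 - \frac{y^{2} + 6 y}{2 y}$ ($b{\left(y \right)} = 9 - \frac{y + \left(y + 4 y + y y\right)}{y + y} = 9 - \frac{y + \left(y + 4 y + y^{2}\right)}{2 y} = 9 - \left(y + \left(y^{2} + 5 y\right)\right) \frac{1}{2 y} = 9 - \left(y^{2} + 6 y\right) \frac{1}{2 y} = 9 - \frac{y^{2} + 6 y}{2 y}$)
$\left(-3\right) \left(-7\right) b{\left(5 \right)} = \left(-3\right) \left(-7\right) \left(6 - \frac{5}{2}\right) = 21 \left(6 - \frac{5}{2}\right) = 21 \cdot \frac{7}{2} = \frac{147}{2}$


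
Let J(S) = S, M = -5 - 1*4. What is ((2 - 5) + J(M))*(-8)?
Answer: 96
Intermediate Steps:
M = -9 (M = -5 - 4 = -9)
((2 - 5) + J(M))*(-8) = ((2 - 5) - 9)*(-8) = (-3 - 9)*(-8) = -12*(-8) = 96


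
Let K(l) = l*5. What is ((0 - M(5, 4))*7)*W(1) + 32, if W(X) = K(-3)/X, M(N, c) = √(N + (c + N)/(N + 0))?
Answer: 32 + 21*√170 ≈ 305.81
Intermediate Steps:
M(N, c) = √(N + (N + c)/N)
K(l) = 5*l
W(X) = -15/X (W(X) = (5*(-3))/X = -15/X)
((0 - M(5, 4))*7)*W(1) + 32 = ((0 - √(1 + 5 + 4/5))*7)*(-15/1) + 32 = ((0 - √(1 + 5 + 4*(⅕)))*7)*(-15*1) + 32 = ((0 - √(1 + 5 + ⅘))*7)*(-15) + 32 = ((0 - √(34/5))*7)*(-15) + 32 = ((0 - √170/5)*7)*(-15) + 32 = (-√170/5*7)*(-15) + 32 = -7*√170/5*(-15) + 32 = 21*√170 + 32 = 32 + 21*√170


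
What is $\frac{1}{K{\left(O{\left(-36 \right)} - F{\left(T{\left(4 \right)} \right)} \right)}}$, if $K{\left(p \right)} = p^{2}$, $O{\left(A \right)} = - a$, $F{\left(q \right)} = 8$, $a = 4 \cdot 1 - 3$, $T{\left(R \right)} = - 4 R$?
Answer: $\frac{1}{81} \approx 0.012346$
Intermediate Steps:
$a = 1$ ($a = 4 - 3 = 1$)
$O{\left(A \right)} = -1$ ($O{\left(A \right)} = \left(-1\right) 1 = -1$)
$\frac{1}{K{\left(O{\left(-36 \right)} - F{\left(T{\left(4 \right)} \right)} \right)}} = \frac{1}{\left(-1 - 8\right)^{2}} = \frac{1}{\left(-9\right)^{2}} = \frac{1}{81}$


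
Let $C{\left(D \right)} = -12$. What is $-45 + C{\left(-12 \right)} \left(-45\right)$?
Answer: $495$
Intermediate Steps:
$-45 + C{\left(-12 \right)} \left(-45\right) = -45 - -540 = -45 + 540 = 495$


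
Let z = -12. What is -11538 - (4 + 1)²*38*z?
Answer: -138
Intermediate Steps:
-11538 - (4 + 1)²*38*z = -11538 - (4 + 1)²*38*(-12) = -11538 - 5²*38*(-12) = -11538 - 25*38*(-12) = -11538 - 950*(-12) = -11538 - 1*(-11400) = -11538 + 11400 = -138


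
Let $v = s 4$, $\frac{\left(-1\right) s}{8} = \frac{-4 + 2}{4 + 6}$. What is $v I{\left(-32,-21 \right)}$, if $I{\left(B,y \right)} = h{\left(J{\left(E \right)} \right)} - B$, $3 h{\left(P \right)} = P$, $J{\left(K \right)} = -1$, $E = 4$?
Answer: $\frac{608}{3} \approx 202.67$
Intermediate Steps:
$s = \frac{8}{5}$ ($s = - 8 \frac{-4 + 2}{4 + 6} = - 8 \left(- \frac{2}{10}\right) = - 8 \left(\left(-2\right) \frac{1}{10}\right) = \left(-8\right) \left(- \frac{1}{5}\right) = \frac{8}{5} \approx 1.6$)
$h{\left(P \right)} = \frac{P}{3}$
$v = \frac{32}{5}$ ($v = \frac{8}{5} \cdot 4 = \frac{32}{5} \approx 6.4$)
$I{\left(B,y \right)} = - \frac{1}{3} - B$ ($I{\left(B,y \right)} = \frac{1}{3} \left(-1\right) - B = - \frac{1}{3} - B$)
$v I{\left(-32,-21 \right)} = \frac{32 \left(- \frac{1}{3} - -32\right)}{5} = \frac{32 \left(- \frac{1}{3} + 32\right)}{5} = \frac{32}{5} \cdot \frac{95}{3} = \frac{608}{3}$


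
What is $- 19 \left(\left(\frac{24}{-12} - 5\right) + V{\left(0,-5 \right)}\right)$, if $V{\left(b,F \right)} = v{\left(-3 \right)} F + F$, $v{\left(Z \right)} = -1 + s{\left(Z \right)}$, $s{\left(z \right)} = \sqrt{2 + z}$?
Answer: $133 + 95 i \approx 133.0 + 95.0 i$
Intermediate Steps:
$v{\left(Z \right)} = -1 + \sqrt{2 + Z}$
$V{\left(b,F \right)} = F + F \left(-1 + i\right)$ ($V{\left(b,F \right)} = \left(-1 + \sqrt{2 - 3}\right) F + F = \left(-1 + \sqrt{-1}\right) F + F = \left(-1 + i\right) F + F = F \left(-1 + i\right) + F = F + F \left(-1 + i\right)$)
$- 19 \left(\left(\frac{24}{-12} - 5\right) + V{\left(0,-5 \right)}\right) = - 19 \left(\left(\frac{24}{-12} - 5\right) + i \left(-5\right)\right) = - 19 \left(\left(24 \left(- \frac{1}{12}\right) - 5\right) - 5 i\right) = - 19 \left(\left(-2 - 5\right) - 5 i\right) = - 19 \left(-7 - 5 i\right) = 133 + 95 i$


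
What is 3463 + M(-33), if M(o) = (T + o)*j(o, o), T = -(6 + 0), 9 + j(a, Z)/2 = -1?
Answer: 4243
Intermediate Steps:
j(a, Z) = -20 (j(a, Z) = -18 + 2*(-1) = -18 - 2 = -20)
T = -6 (T = -1*6 = -6)
M(o) = 120 - 20*o (M(o) = (-6 + o)*(-20) = 120 - 20*o)
3463 + M(-33) = 3463 + (120 - 20*(-33)) = 3463 + (120 + 660) = 3463 + 780 = 4243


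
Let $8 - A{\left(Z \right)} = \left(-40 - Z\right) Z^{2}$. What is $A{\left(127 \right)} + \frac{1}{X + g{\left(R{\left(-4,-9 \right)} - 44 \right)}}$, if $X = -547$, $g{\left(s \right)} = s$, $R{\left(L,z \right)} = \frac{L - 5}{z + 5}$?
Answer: $\frac{6343312601}{2355} \approx 2.6936 \cdot 10^{6}$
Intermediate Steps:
$R{\left(L,z \right)} = \frac{-5 + L}{5 + z}$
$A{\left(Z \right)} = 8 - Z^{2} \left(-40 - Z\right)$ ($A{\left(Z \right)} = 8 - \left(-40 - Z\right) Z^{2} = 8 - Z^{2} \left(-40 - Z\right)$)
$A{\left(127 \right)} + \frac{1}{X + g{\left(R{\left(-4,-9 \right)} - 44 \right)}} = \left(8 + 127^{3} + 40 \cdot 127^{2}\right) + \frac{1}{-547 - \left(44 - \frac{-5 - 4}{5 - 9}\right)} = \left(8 + 2048383 + 40 \cdot 16129\right) + \frac{1}{-547 - \left(44 - \frac{1}{-4} \left(-9\right)\right)} = \left(8 + 2048383 + 645160\right) + \frac{1}{-547 - \frac{167}{4}} = 2693551 + \frac{1}{-547 + \left(\frac{9}{4} - 44\right)} = 2693551 + \frac{1}{-547 - \frac{167}{4}} = 2693551 + \frac{1}{- \frac{2355}{4}} = 2693551 - \frac{4}{2355} = \frac{6343312601}{2355}$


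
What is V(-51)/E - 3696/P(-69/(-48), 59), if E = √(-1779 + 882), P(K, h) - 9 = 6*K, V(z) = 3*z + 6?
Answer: -9856/47 + 49*I*√897/299 ≈ -209.7 + 4.9082*I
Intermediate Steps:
V(z) = 6 + 3*z
P(K, h) = 9 + 6*K
E = I*√897 (E = √(-897) = I*√897 ≈ 29.95*I)
V(-51)/E - 3696/P(-69/(-48), 59) = (6 + 3*(-51))/((I*√897)) - 3696/(9 + 6*(-69/(-48))) = (6 - 153)*(-I*√897/897) - 3696/(9 + 6*(-69*(-1/48))) = -(-49)*I*√897/299 - 3696/(9 + 6*(23/16)) = 49*I*√897/299 - 3696/(9 + 69/8) = 49*I*√897/299 - 3696/141/8 = 49*I*√897/299 - 3696*8/141 = 49*I*√897/299 - 9856/47 = -9856/47 + 49*I*√897/299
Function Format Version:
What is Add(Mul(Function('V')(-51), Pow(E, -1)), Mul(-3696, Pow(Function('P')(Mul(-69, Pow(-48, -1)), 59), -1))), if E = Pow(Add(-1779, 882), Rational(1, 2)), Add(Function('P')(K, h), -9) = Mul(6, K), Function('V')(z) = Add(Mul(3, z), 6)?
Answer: Add(Rational(-9856, 47), Mul(Rational(49, 299), I, Pow(897, Rational(1, 2)))) ≈ Add(-209.70, Mul(4.9082, I))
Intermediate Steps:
Function('V')(z) = Add(6, Mul(3, z))
Function('P')(K, h) = Add(9, Mul(6, K))
E = Mul(I, Pow(897, Rational(1, 2))) (E = Pow(-897, Rational(1, 2)) = Mul(I, Pow(897, Rational(1, 2))) ≈ Mul(29.950, I))
Add(Mul(Function('V')(-51), Pow(E, -1)), Mul(-3696, Pow(Function('P')(Mul(-69, Pow(-48, -1)), 59), -1))) = Add(Mul(Add(6, Mul(3, -51)), Pow(Mul(I, Pow(897, Rational(1, 2))), -1)), Mul(-3696, Pow(Add(9, Mul(6, Mul(-69, Pow(-48, -1)))), -1))) = Add(Mul(Add(6, -153), Mul(Rational(-1, 897), I, Pow(897, Rational(1, 2)))), Mul(-3696, Pow(Add(9, Mul(6, Mul(-69, Rational(-1, 48)))), -1))) = Add(Mul(-147, Mul(Rational(-1, 897), I, Pow(897, Rational(1, 2)))), Mul(-3696, Pow(Add(9, Mul(6, Rational(23, 16))), -1))) = Add(Mul(Rational(49, 299), I, Pow(897, Rational(1, 2))), Mul(-3696, Pow(Add(9, Rational(69, 8)), -1))) = Add(Mul(Rational(49, 299), I, Pow(897, Rational(1, 2))), Mul(-3696, Pow(Rational(141, 8), -1))) = Add(Mul(Rational(49, 299), I, Pow(897, Rational(1, 2))), Mul(-3696, Rational(8, 141))) = Add(Mul(Rational(49, 299), I, Pow(897, Rational(1, 2))), Rational(-9856, 47)) = Add(Rational(-9856, 47), Mul(Rational(49, 299), I, Pow(897, Rational(1, 2))))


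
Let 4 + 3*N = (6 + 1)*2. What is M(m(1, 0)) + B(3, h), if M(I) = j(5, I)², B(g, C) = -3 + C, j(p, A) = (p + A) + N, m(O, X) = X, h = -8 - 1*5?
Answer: 481/9 ≈ 53.444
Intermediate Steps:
h = -13 (h = -8 - 5 = -13)
N = 10/3 (N = -4/3 + ((6 + 1)*2)/3 = -4/3 + (7*2)/3 = -4/3 + (⅓)*14 = -4/3 + 14/3 = 10/3 ≈ 3.3333)
j(p, A) = 10/3 + A + p (j(p, A) = (p + A) + 10/3 = (A + p) + 10/3 = 10/3 + A + p)
M(I) = (25/3 + I)² (M(I) = (10/3 + I + 5)² = (25/3 + I)²)
M(m(1, 0)) + B(3, h) = (25 + 3*0)²/9 + (-3 - 13) = (25 + 0)²/9 - 16 = (⅑)*25² - 16 = (⅑)*625 - 16 = 625/9 - 16 = 481/9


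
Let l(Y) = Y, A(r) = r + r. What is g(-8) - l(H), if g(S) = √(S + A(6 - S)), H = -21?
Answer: 21 + 2*√5 ≈ 25.472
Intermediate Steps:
A(r) = 2*r
g(S) = √(12 - S) (g(S) = √(S + 2*(6 - S)) = √(S + (12 - 2*S)) = √(12 - S))
g(-8) - l(H) = √(12 - 1*(-8)) - 1*(-21) = √(12 + 8) + 21 = √20 + 21 = 2*√5 + 21 = 21 + 2*√5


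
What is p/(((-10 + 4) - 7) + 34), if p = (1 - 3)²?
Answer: 4/21 ≈ 0.19048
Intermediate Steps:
p = 4 (p = (-2)² = 4)
p/(((-10 + 4) - 7) + 34) = 4/(((-10 + 4) - 7) + 34) = 4/((-6 - 7) + 34) = 4/(-13 + 34) = 4/21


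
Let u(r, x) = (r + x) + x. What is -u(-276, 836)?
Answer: -1396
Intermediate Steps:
u(r, x) = r + 2*x
-u(-276, 836) = -(-276 + 2*836) = -(-276 + 1672) = -1*1396 = -1396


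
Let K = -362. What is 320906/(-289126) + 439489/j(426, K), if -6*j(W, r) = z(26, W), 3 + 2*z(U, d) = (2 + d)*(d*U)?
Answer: -507679212503/228434838525 ≈ -2.2224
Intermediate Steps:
z(U, d) = -3/2 + U*d*(2 + d)/2 (z(U, d) = -3/2 + ((2 + d)*(d*U))/2 = -3/2 + ((2 + d)*(U*d))/2 = -3/2 + (U*d*(2 + d))/2 = -3/2 + U*d*(2 + d)/2)
j(W, r) = ¼ - 13*W/3 - 13*W²/6 (j(W, r) = -(-3/2 + 26*W + (½)*26*W²)/6 = -(-3/2 + 26*W + 13*W²)/6 = -(-3/2 + 13*W² + 26*W)/6 = ¼ - 13*W/3 - 13*W²/6)
320906/(-289126) + 439489/j(426, K) = 320906/(-289126) + 439489/(¼ - 13/3*426 - 13/6*426²) = 320906*(-1/289126) + 439489/(¼ - 1846 - 13/6*181476) = -160453/144563 + 439489/(¼ - 1846 - 393198) = -160453/144563 + 439489/(-1580175/4) = -160453/144563 + 439489*(-4/1580175) = -160453/144563 - 1757956/1580175 = -507679212503/228434838525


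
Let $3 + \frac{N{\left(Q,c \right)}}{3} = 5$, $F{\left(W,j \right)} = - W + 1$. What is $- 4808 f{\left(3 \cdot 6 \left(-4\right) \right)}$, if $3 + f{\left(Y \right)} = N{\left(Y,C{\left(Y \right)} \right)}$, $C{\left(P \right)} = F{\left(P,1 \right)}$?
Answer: $-14424$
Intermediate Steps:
$F{\left(W,j \right)} = 1 - W$
$C{\left(P \right)} = 1 - P$
$N{\left(Q,c \right)} = 6$ ($N{\left(Q,c \right)} = -9 + 3 \cdot 5 = -9 + 15 = 6$)
$f{\left(Y \right)} = 3$ ($f{\left(Y \right)} = -3 + 6 = 3$)
$- 4808 f{\left(3 \cdot 6 \left(-4\right) \right)} = \left(-4808\right) 3 = -14424$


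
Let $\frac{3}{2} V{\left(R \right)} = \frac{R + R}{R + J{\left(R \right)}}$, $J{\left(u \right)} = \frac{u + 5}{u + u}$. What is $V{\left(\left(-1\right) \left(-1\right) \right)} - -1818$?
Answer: $\frac{5455}{3} \approx 1818.3$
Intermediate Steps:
$J{\left(u \right)} = \frac{5 + u}{2 u}$
$V{\left(R \right)} = \frac{4 R}{3 \left(R + \frac{5 + R}{2 R}\right)}$ ($V{\left(R \right)} = \frac{2 \frac{R + R}{R + \frac{5 + R}{2 R}}}{3} = \frac{2 \frac{2 R}{R + \frac{5 + R}{2 R}}}{3} = \frac{4 R}{3 \left(R + \frac{5 + R}{2 R}\right)}$)
$V{\left(\left(-1\right) \left(-1\right) \right)} - -1818 = \frac{8 \left(\left(-1\right) \left(-1\right)\right)^{2}}{3 \left(5 - -1 + 2 \left(\left(-1\right) \left(-1\right)\right)^{2}\right)} - -1818 = \frac{8 \cdot 1^{2}}{3 \left(5 + 1 + 2 \cdot 1^{2}\right)} + 1818 = \frac{8}{3} \cdot 1 \frac{1}{5 + 1 + 2 \cdot 1} + 1818 = \frac{8}{3} \cdot 1 \frac{1}{5 + 1 + 2} + 1818 = \frac{8}{3} \cdot 1 \cdot \frac{1}{8} + 1818 = \frac{1}{3} + 1818 = \frac{5455}{3}$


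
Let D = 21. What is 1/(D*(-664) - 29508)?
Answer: -1/43452 ≈ -2.3014e-5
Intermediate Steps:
1/(D*(-664) - 29508) = 1/(21*(-664) - 29508) = 1/(-13944 - 29508) = 1/(-43452) = -1/43452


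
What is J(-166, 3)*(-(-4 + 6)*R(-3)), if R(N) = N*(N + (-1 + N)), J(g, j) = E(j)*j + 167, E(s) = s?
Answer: -7392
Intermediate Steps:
J(g, j) = 167 + j² (J(g, j) = j*j + 167 = j² + 167 = 167 + j²)
R(N) = N*(-1 + 2*N)
J(-166, 3)*(-(-4 + 6)*R(-3)) = (167 + 3²)*(-(-4 + 6)*(-3*(-1 + 2*(-3)))) = (167 + 9)*(-2*(-3*(-1 - 6))) = 176*(-2*(-3*(-7))) = 176*(-2*21) = 176*(-1*42) = 176*(-42) = -7392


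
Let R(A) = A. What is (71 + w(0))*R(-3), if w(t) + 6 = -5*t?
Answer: -195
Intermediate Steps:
w(t) = -6 - 5*t
(71 + w(0))*R(-3) = (71 + (-6 - 5*0))*(-3) = (71 + (-6 + 0))*(-3) = (71 - 6)*(-3) = 65*(-3) = -195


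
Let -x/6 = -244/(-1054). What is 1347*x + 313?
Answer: -821053/527 ≈ -1558.0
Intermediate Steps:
x = -732/527 (x = -(-1464)/(-1054) = -(-1464)*(-1)/1054 = -6*122/527 = -732/527 ≈ -1.3890)
1347*x + 313 = 1347*(-732/527) + 313 = -986004/527 + 313 = -821053/527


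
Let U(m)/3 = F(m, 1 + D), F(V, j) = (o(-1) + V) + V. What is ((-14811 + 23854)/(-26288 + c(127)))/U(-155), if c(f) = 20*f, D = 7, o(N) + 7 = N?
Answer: 9043/22655592 ≈ 0.00039915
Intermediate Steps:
o(N) = -7 + N
F(V, j) = -8 + 2*V (F(V, j) = ((-7 - 1) + V) + V = (-8 + V) + V = -8 + 2*V)
U(m) = -24 + 6*m (U(m) = 3*(-8 + 2*m) = -24 + 6*m)
((-14811 + 23854)/(-26288 + c(127)))/U(-155) = ((-14811 + 23854)/(-26288 + 20*127))/(-24 + 6*(-155)) = (9043/(-26288 + 2540))/(-24 - 930) = (9043/(-23748))/(-954) = (9043*(-1/23748))*(-1/954) = -9043/23748*(-1/954) = 9043/22655592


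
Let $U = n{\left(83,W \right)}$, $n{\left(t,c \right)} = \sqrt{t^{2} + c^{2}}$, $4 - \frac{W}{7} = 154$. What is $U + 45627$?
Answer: $45627 + \sqrt{1109389} \approx 46680.0$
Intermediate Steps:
$W = -1050$ ($W = 28 - 1078 = -1050$)
$n{\left(t,c \right)} = \sqrt{c^{2} + t^{2}}$
$U = \sqrt{1109389}$ ($U = \sqrt{\left(-1050\right)^{2} + 83^{2}} = \sqrt{1102500 + 6889} = \sqrt{1109389} \approx 1053.3$)
$U + 45627 = \sqrt{1109389} + 45627 = 45627 + \sqrt{1109389}$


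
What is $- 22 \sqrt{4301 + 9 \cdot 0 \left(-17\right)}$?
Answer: $- 22 \sqrt{4301} \approx -1442.8$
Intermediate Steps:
$- 22 \sqrt{4301 + 9 \cdot 0 \left(-17\right)} = - 22 \sqrt{4301 + 0 \left(-17\right)} = - 22 \sqrt{4301 + 0} = - 22 \sqrt{4301}$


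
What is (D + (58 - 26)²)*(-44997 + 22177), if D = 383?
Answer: -32107740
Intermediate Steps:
(D + (58 - 26)²)*(-44997 + 22177) = (383 + (58 - 26)²)*(-44997 + 22177) = (383 + 32²)*(-22820) = (383 + 1024)*(-22820) = 1407*(-22820) = -32107740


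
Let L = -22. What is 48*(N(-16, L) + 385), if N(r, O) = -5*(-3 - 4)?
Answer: 20160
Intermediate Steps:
N(r, O) = 35 (N(r, O) = -5*(-7) = 35)
48*(N(-16, L) + 385) = 48*(35 + 385) = 48*420 = 20160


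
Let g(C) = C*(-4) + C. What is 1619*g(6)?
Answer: -29142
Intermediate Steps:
g(C) = -3*C (g(C) = -4*C + C = -3*C)
1619*g(6) = 1619*(-3*6) = 1619*(-18) = -29142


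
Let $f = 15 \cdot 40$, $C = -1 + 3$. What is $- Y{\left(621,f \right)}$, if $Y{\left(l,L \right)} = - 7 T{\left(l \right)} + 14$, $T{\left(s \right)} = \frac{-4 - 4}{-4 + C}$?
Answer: $14$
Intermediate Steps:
$C = 2$
$f = 600$
$T{\left(s \right)} = 4$ ($T{\left(s \right)} = \frac{-4 - 4}{-4 + 2} = - \frac{8}{-2} = \left(-8\right) \left(- \frac{1}{2}\right) = 4$)
$Y{\left(l,L \right)} = -14$ ($Y{\left(l,L \right)} = \left(-7\right) 4 + 14 = -28 + 14 = -14$)
$- Y{\left(621,f \right)} = \left(-1\right) \left(-14\right) = 14$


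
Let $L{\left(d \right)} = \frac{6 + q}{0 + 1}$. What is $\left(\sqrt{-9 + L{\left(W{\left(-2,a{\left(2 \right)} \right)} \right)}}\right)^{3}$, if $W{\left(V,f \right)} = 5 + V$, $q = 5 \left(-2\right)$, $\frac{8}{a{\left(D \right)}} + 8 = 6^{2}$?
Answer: $- 13 i \sqrt{13} \approx - 46.872 i$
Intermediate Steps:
$a{\left(D \right)} = \frac{2}{7}$ ($a{\left(D \right)} = \frac{8}{-8 + 6^{2}} = \frac{8}{-8 + 36} = \frac{8}{28} = 8 \cdot \frac{1}{28} = \frac{2}{7}$)
$q = -10$
$L{\left(d \right)} = -4$ ($L{\left(d \right)} = \frac{6 - 10}{0 + 1} = - \frac{4}{1} = \left(-4\right) 1 = -4$)
$\left(\sqrt{-9 + L{\left(W{\left(-2,a{\left(2 \right)} \right)} \right)}}\right)^{3} = \left(\sqrt{-9 - 4}\right)^{3} = \left(\sqrt{-13}\right)^{3} = \left(i \sqrt{13}\right)^{3} = - 13 i \sqrt{13}$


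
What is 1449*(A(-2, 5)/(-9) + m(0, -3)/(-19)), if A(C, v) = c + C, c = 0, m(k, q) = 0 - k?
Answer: 322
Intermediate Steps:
m(k, q) = -k
A(C, v) = C (A(C, v) = 0 + C = C)
1449*(A(-2, 5)/(-9) + m(0, -3)/(-19)) = 1449*(-2/(-9) - 1*0/(-19)) = 1449*(-2*(-⅑) + 0*(-1/19)) = 1449*(2/9 + 0) = 1449*(2/9) = 322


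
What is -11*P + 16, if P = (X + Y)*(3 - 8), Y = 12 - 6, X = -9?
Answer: -149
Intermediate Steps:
Y = 6
P = 15 (P = (-9 + 6)*(3 - 8) = -3*(-5) = 15)
-11*P + 16 = -11*15 + 16 = -165 + 16 = -149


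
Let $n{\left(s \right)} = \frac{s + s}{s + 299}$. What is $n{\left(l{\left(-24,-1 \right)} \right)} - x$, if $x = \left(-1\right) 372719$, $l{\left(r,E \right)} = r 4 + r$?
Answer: $\frac{66716461}{179} \approx 3.7272 \cdot 10^{5}$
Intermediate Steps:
$l{\left(r,E \right)} = 5 r$ ($l{\left(r,E \right)} = 4 r + r = 5 r$)
$x = -372719$
$n{\left(s \right)} = \frac{2 s}{299 + s}$
$n{\left(l{\left(-24,-1 \right)} \right)} - x = \frac{2 \cdot 5 \left(-24\right)}{299 + 5 \left(-24\right)} - -372719 = 2 \left(-120\right) \frac{1}{299 - 120} + 372719 = 2 \left(-120\right) \frac{1}{179} + 372719 = - \frac{240}{179} + 372719 = \frac{66716461}{179}$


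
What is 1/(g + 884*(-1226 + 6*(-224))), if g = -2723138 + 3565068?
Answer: -1/1429950 ≈ -6.9933e-7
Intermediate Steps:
g = 841930
1/(g + 884*(-1226 + 6*(-224))) = 1/(841930 + 884*(-1226 + 6*(-224))) = 1/(841930 + 884*(-1226 - 1344)) = 1/(841930 + 884*(-2570)) = 1/(841930 - 2271880) = 1/(-1429950) = -1/1429950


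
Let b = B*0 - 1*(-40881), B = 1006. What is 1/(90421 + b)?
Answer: 1/131302 ≈ 7.6160e-6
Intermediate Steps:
b = 40881 (b = 1006*0 - 1*(-40881) = 0 + 40881 = 40881)
1/(90421 + b) = 1/(90421 + 40881) = 1/131302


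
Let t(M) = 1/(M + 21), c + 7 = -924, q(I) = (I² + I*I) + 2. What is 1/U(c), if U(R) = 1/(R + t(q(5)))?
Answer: -67962/73 ≈ -930.99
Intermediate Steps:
q(I) = 2 + 2*I² (q(I) = (I² + I²) + 2 = 2*I² + 2 = 2 + 2*I²)
c = -931 (c = -7 - 924 = -931)
t(M) = 1/(21 + M)
U(R) = 1/(1/73 + R) (U(R) = 1/(R + 1/(21 + (2 + 2*5²))) = 1/(R + 1/(21 + (2 + 2*25))) = 1/(R + 1/(21 + (2 + 50))) = 1/(R + 1/(21 + 52)) = 1/(R + 1/73) = 1/(1/73 + R))
1/U(c) = 1/(73/(1 + 73*(-931))) = 1/(73/(1 - 67963)) = 1/(73/(-67962)) = 1/(73*(-1/67962)) = 1/(-73/67962) = -67962/73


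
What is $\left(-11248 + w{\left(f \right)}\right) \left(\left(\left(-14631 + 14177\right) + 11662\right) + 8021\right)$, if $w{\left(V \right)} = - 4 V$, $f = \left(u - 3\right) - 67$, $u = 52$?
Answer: $-214903304$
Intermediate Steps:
$f = -18$ ($f = \left(52 - 3\right) - 67 = 49 - 67 = -18$)
$\left(-11248 + w{\left(f \right)}\right) \left(\left(\left(-14631 + 14177\right) + 11662\right) + 8021\right) = \left(-11248 - -72\right) \left(\left(\left(-14631 + 14177\right) + 11662\right) + 8021\right) = \left(-11248 + 72\right) \left(\left(-454 + 11662\right) + 8021\right) = - 11176 \left(11208 + 8021\right) = \left(-11176\right) 19229 = -214903304$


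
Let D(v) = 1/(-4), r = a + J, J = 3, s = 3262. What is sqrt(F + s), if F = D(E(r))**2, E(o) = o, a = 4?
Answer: sqrt(52193)/4 ≈ 57.114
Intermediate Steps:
r = 7 (r = 4 + 3 = 7)
D(v) = -1/4
F = 1/16 (F = (-1/4)**2 = 1/16 ≈ 0.062500)
sqrt(F + s) = sqrt(1/16 + 3262) = sqrt(52193/16) = sqrt(52193)/4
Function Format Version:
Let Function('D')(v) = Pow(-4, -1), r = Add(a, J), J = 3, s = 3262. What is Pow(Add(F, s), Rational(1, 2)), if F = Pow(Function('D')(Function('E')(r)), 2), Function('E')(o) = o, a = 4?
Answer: Mul(Rational(1, 4), Pow(52193, Rational(1, 2))) ≈ 57.114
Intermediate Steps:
r = 7 (r = Add(4, 3) = 7)
Function('D')(v) = Rational(-1, 4)
F = Rational(1, 16) (F = Pow(Rational(-1, 4), 2) = Rational(1, 16) ≈ 0.062500)
Pow(Add(F, s), Rational(1, 2)) = Pow(Add(Rational(1, 16), 3262), Rational(1, 2)) = Pow(Rational(52193, 16), Rational(1, 2)) = Mul(Rational(1, 4), Pow(52193, Rational(1, 2)))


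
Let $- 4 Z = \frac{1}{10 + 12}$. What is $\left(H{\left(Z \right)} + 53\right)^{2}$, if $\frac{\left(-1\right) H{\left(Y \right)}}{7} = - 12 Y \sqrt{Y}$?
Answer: $\frac{119640487}{42592} - \frac{1113 i \sqrt{22}}{484} \approx 2809.0 - 10.786 i$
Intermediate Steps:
$Z = - \frac{1}{88}$ ($Z = - \frac{1}{4 \left(10 + 12\right)} = - \frac{1}{4 \cdot 22} = \left(- \frac{1}{4}\right) \frac{1}{22} = - \frac{1}{88} \approx -0.011364$)
$H{\left(Y \right)} = 84 Y^{\frac{3}{2}}$ ($H{\left(Y \right)} = - 7 - 12 Y \sqrt{Y} = - 7 \left(- 12 Y^{\frac{3}{2}}\right) = 84 Y^{\frac{3}{2}}$)
$\left(H{\left(Z \right)} + 53\right)^{2} = \left(84 \left(- \frac{1}{88}\right)^{\frac{3}{2}} + 53\right)^{2} = \left(84 \left(- \frac{i \sqrt{22}}{3872}\right) + 53\right)^{2} = \left(- \frac{21 i \sqrt{22}}{968} + 53\right)^{2} = \left(53 - \frac{21 i \sqrt{22}}{968}\right)^{2}$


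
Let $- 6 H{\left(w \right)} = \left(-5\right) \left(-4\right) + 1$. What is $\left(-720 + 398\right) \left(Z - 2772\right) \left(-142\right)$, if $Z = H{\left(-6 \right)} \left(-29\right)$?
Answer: $-122105942$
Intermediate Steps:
$H{\left(w \right)} = - \frac{7}{2}$ ($H{\left(w \right)} = - \frac{\left(-5\right) \left(-4\right) + 1}{6} = - \frac{20 + 1}{6} = \left(- \frac{1}{6}\right) 21 = - \frac{7}{2}$)
$Z = \frac{203}{2}$ ($Z = \left(- \frac{7}{2}\right) \left(-29\right) = \frac{203}{2} \approx 101.5$)
$\left(-720 + 398\right) \left(Z - 2772\right) \left(-142\right) = \left(-720 + 398\right) \left(\frac{203}{2} - 2772\right) \left(-142\right) = \left(-322\right) \left(- \frac{5341}{2}\right) \left(-142\right) = 859901 \left(-142\right) = -122105942$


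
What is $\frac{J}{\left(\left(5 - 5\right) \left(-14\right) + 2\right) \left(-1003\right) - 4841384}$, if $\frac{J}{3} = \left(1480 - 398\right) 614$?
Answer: $- \frac{996522}{2421695} \approx -0.4115$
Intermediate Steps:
$J = 1993044$ ($J = 3 \left(1480 - 398\right) 614 = 3 \cdot 1082 \cdot 614 = 3 \cdot 664348 = 1993044$)
$\frac{J}{\left(\left(5 - 5\right) \left(-14\right) + 2\right) \left(-1003\right) - 4841384} = \frac{1993044}{\left(\left(5 - 5\right) \left(-14\right) + 2\right) \left(-1003\right) - 4841384} = \frac{1993044}{\left(0 \left(-14\right) + 2\right) \left(-1003\right) - 4841384} = \frac{1993044}{\left(0 + 2\right) \left(-1003\right) - 4841384} = \frac{1993044}{2 \left(-1003\right) - 4841384} = \frac{1993044}{-2006 - 4841384} = \frac{1993044}{-4843390} = 1993044 \left(- \frac{1}{4843390}\right) = - \frac{996522}{2421695}$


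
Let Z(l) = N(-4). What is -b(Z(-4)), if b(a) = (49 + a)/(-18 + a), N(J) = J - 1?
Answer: 44/23 ≈ 1.9130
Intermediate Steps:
N(J) = -1 + J
Z(l) = -5 (Z(l) = -1 - 4 = -5)
b(a) = (49 + a)/(-18 + a)
-b(Z(-4)) = -(49 - 5)/(-18 - 5) = -44/(-23) = -(-1)*44/23 = -1*(-44/23) = 44/23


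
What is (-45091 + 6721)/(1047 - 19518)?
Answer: 12790/6157 ≈ 2.0773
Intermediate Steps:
(-45091 + 6721)/(1047 - 19518) = -38370/(-18471) = -38370*(-1/18471) = 12790/6157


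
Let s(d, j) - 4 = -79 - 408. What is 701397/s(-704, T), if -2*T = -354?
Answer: -233799/161 ≈ -1452.2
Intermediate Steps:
T = 177 (T = -½*(-354) = 177)
s(d, j) = -483 (s(d, j) = 4 + (-79 - 408) = 4 - 487 = -483)
701397/s(-704, T) = 701397/(-483) = 701397*(-1/483) = -233799/161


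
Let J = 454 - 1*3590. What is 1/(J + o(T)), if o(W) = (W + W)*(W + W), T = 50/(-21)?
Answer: -441/1372976 ≈ -0.00032120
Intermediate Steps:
T = -50/21 (T = 50*(-1/21) = -50/21 ≈ -2.3810)
o(W) = 4*W² (o(W) = (2*W)*(2*W) = 4*W²)
J = -3136 (J = 454 - 3590 = -3136)
1/(J + o(T)) = 1/(-3136 + 4*(-50/21)²) = 1/(-3136 + 4*(2500/441)) = 1/(-3136 + 10000/441) = 1/(-1372976/441) = -441/1372976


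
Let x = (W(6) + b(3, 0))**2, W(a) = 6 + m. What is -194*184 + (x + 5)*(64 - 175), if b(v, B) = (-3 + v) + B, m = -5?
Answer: -36362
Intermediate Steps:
W(a) = 1 (W(a) = 6 - 5 = 1)
b(v, B) = -3 + B + v
x = 1 (x = (1 + (-3 + 0 + 3))**2 = (1 + 0)**2 = 1**2 = 1)
-194*184 + (x + 5)*(64 - 175) = -194*184 + (1 + 5)*(64 - 175) = -35696 + 6*(-111) = -35696 - 666 = -36362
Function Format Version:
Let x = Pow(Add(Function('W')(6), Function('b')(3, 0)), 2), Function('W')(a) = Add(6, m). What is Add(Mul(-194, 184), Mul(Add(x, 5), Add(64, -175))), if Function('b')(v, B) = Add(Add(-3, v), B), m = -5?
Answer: -36362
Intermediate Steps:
Function('W')(a) = 1 (Function('W')(a) = Add(6, -5) = 1)
Function('b')(v, B) = Add(-3, B, v)
x = 1 (x = Pow(Add(1, Add(-3, 0, 3)), 2) = Pow(Add(1, 0), 2) = Pow(1, 2) = 1)
Add(Mul(-194, 184), Mul(Add(x, 5), Add(64, -175))) = Add(Mul(-194, 184), Mul(Add(1, 5), Add(64, -175))) = Add(-35696, Mul(6, -111)) = Add(-35696, -666) = -36362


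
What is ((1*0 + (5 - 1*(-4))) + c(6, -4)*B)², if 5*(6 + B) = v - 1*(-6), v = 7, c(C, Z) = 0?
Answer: 81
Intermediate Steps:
B = -17/5 (B = -6 + (7 - 1*(-6))/5 = -6 + (7 + 6)/5 = -6 + (⅕)*13 = -6 + 13/5 = -17/5 ≈ -3.4000)
((1*0 + (5 - 1*(-4))) + c(6, -4)*B)² = ((1*0 + (5 - 1*(-4))) + 0*(-17/5))² = ((0 + (5 + 4)) + 0)² = ((0 + 9) + 0)² = (9 + 0)² = 9² = 81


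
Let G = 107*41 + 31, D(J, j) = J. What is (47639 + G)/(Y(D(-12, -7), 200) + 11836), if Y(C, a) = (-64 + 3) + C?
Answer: 52057/11763 ≈ 4.4255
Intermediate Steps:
G = 4418 (G = 4387 + 31 = 4418)
Y(C, a) = -61 + C
(47639 + G)/(Y(D(-12, -7), 200) + 11836) = (47639 + 4418)/((-61 - 12) + 11836) = 52057/(-73 + 11836) = 52057/11763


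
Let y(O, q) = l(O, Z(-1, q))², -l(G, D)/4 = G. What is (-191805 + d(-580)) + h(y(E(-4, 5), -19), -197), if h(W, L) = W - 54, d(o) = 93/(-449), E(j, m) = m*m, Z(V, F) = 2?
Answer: -81654784/449 ≈ -1.8186e+5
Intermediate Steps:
E(j, m) = m²
d(o) = -93/449 (d(o) = 93*(-1/449) = -93/449)
l(G, D) = -4*G
y(O, q) = 16*O² (y(O, q) = (-4*O)² = 16*O²)
h(W, L) = -54 + W
(-191805 + d(-580)) + h(y(E(-4, 5), -19), -197) = (-191805 - 93/449) + (-54 + 16*(5²)²) = -86120538/449 + (-54 + 16*25²) = -86120538/449 + (-54 + 16*625) = -86120538/449 + (-54 + 10000) = -86120538/449 + 9946 = -81654784/449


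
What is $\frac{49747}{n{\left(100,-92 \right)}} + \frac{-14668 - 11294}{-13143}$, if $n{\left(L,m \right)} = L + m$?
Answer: $\frac{218010839}{35048} \approx 6220.4$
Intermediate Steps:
$\frac{49747}{n{\left(100,-92 \right)}} + \frac{-14668 - 11294}{-13143} = \frac{49747}{100 - 92} + \frac{-14668 - 11294}{-13143} = \frac{49747}{8} + \left(-14668 - 11294\right) \left(- \frac{1}{13143}\right) = 49747 \cdot \frac{1}{8} - - \frac{8654}{4381} = \frac{49747}{8} + \frac{8654}{4381} = \frac{218010839}{35048}$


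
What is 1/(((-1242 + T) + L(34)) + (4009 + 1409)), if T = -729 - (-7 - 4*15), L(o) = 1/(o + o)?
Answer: 68/238953 ≈ 0.00028457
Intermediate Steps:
L(o) = 1/(2*o)
T = -662 (T = -729 - (-7 - 60) = -729 - 1*(-67) = -729 + 67 = -662)
1/(((-1242 + T) + L(34)) + (4009 + 1409)) = 1/(((-1242 - 662) + (½)/34) + (4009 + 1409)) = 1/((-1904 + (½)*(1/34)) + 5418) = 1/((-1904 + 1/68) + 5418) = 1/(-129471/68 + 5418) = 1/(238953/68) = 68/238953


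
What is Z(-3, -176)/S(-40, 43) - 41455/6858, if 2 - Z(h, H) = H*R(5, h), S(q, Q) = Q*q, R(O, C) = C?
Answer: -16923823/2948940 ≈ -5.7390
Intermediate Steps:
Z(h, H) = 2 - H*h
Z(-3, -176)/S(-40, 43) - 41455/6858 = (2 - 1*(-176)*(-3))/((43*(-40))) - 41455/6858 = (2 - 528)/(-1720) - 41455*1/6858 = -526*(-1/1720) - 41455/6858 = 263/860 - 41455/6858 = -16923823/2948940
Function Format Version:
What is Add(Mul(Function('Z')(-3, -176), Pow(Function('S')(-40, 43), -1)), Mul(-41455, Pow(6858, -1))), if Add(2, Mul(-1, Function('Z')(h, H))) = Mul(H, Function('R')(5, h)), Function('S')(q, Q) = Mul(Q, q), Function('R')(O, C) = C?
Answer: Rational(-16923823, 2948940) ≈ -5.7390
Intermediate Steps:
Function('Z')(h, H) = Add(2, Mul(-1, H, h)) (Function('Z')(h, H) = Add(2, Mul(-1, Mul(H, h))) = Add(2, Mul(-1, H, h)))
Add(Mul(Function('Z')(-3, -176), Pow(Function('S')(-40, 43), -1)), Mul(-41455, Pow(6858, -1))) = Add(Mul(Add(2, Mul(-1, -176, -3)), Pow(Mul(43, -40), -1)), Mul(-41455, Pow(6858, -1))) = Add(Mul(Add(2, -528), Pow(-1720, -1)), Mul(-41455, Rational(1, 6858))) = Add(Mul(-526, Rational(-1, 1720)), Rational(-41455, 6858)) = Add(Rational(263, 860), Rational(-41455, 6858)) = Rational(-16923823, 2948940)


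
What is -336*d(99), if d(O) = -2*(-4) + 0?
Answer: -2688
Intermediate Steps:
d(O) = 8 (d(O) = 8 + 0 = 8)
-336*d(99) = -336*8 = -2688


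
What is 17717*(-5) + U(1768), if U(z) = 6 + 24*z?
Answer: -46147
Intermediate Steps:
17717*(-5) + U(1768) = 17717*(-5) + (6 + 24*1768) = -88585 + (6 + 42432) = -88585 + 42438 = -46147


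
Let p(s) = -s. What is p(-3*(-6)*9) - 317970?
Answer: -318132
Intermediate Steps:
p(-3*(-6)*9) - 317970 = -(-3*(-6))*9 - 317970 = -18*9 - 317970 = -1*162 - 317970 = -162 - 317970 = -318132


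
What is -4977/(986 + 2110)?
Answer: -553/344 ≈ -1.6076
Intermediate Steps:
-4977/(986 + 2110) = -4977/3096 = -4977*1/3096 = -553/344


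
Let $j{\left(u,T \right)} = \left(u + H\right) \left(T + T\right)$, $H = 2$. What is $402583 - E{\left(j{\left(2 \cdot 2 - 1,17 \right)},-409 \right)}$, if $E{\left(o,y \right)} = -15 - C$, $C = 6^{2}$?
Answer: $402634$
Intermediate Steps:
$C = 36$
$j{\left(u,T \right)} = 2 T \left(2 + u\right)$ ($j{\left(u,T \right)} = \left(u + 2\right) \left(T + T\right) = \left(2 + u\right) 2 T = 2 T \left(2 + u\right)$)
$E{\left(o,y \right)} = -51$ ($E{\left(o,y \right)} = -15 - 36 = -51$)
$402583 - E{\left(j{\left(2 \cdot 2 - 1,17 \right)},-409 \right)} = 402583 - -51 = 402583 + 51 = 402634$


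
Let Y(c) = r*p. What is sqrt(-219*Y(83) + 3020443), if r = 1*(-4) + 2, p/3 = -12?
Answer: 5*sqrt(120187) ≈ 1733.4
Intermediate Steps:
p = -36 (p = 3*(-12) = -36)
r = -2 (r = -4 + 2 = -2)
Y(c) = 72 (Y(c) = -2*(-36) = 72)
sqrt(-219*Y(83) + 3020443) = sqrt(-219*72 + 3020443) = sqrt(-15768 + 3020443) = sqrt(3004675) = 5*sqrt(120187)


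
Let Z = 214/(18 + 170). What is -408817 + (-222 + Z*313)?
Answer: -38416175/94 ≈ -4.0868e+5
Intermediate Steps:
Z = 107/94 (Z = 214/188 = 214*(1/188) = 107/94 ≈ 1.1383)
-408817 + (-222 + Z*313) = -408817 + (-222 + (107/94)*313) = -408817 + (-222 + 33491/94) = -408817 + 12623/94 = -38416175/94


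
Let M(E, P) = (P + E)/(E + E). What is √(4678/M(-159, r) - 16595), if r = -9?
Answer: I*√1517082/14 ≈ 87.979*I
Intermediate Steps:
M(E, P) = (E + P)/(2*E) (M(E, P) = (E + P)/((2*E)) = (E + P)*(1/(2*E)) = (E + P)/(2*E))
√(4678/M(-159, r) - 16595) = √(4678/(((½)*(-159 - 9)/(-159))) - 16595) = √(4678/(((½)*(-1/159)*(-168))) - 16595) = √(4678/(28/53) - 16595) = √(4678*(53/28) - 16595) = √(123967/14 - 16595) = √(-108363/14) = I*√1517082/14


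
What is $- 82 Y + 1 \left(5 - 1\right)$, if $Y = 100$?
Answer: $-8196$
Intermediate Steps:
$- 82 Y + 1 \left(5 - 1\right) = \left(-82\right) 100 + 1 \left(5 - 1\right) = -8200 + 1 \cdot 4 = -8200 + 4 = -8196$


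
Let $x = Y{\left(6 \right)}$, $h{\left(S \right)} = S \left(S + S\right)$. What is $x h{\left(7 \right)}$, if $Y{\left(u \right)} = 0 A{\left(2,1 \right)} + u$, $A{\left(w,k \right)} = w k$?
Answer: $588$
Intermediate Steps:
$A{\left(w,k \right)} = k w$
$Y{\left(u \right)} = u$ ($Y{\left(u \right)} = 0 \cdot 1 \cdot 2 + u = 0 \cdot 2 + u = 0 + u = u$)
$h{\left(S \right)} = 2 S^{2}$ ($h{\left(S \right)} = S 2 S = 2 S^{2}$)
$x = 6$
$x h{\left(7 \right)} = 6 \cdot 2 \cdot 7^{2} = 6 \cdot 2 \cdot 49 = 6 \cdot 98 = 588$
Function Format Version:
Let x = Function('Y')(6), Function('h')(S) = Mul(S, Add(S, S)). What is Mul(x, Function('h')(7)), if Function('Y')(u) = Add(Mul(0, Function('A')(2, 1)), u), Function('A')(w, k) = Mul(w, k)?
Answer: 588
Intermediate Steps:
Function('A')(w, k) = Mul(k, w)
Function('Y')(u) = u (Function('Y')(u) = Add(Mul(0, Mul(1, 2)), u) = Add(Mul(0, 2), u) = Add(0, u) = u)
Function('h')(S) = Mul(2, Pow(S, 2)) (Function('h')(S) = Mul(S, Mul(2, S)) = Mul(2, Pow(S, 2)))
x = 6
Mul(x, Function('h')(7)) = Mul(6, Mul(2, Pow(7, 2))) = Mul(6, Mul(2, 49)) = Mul(6, 98) = 588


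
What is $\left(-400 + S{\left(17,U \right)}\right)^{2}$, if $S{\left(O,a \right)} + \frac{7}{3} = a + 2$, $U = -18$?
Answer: $\frac{1575025}{9} \approx 1.75 \cdot 10^{5}$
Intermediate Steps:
$S{\left(O,a \right)} = - \frac{1}{3} + a$ ($S{\left(O,a \right)} = - \frac{7}{3} + \left(a + 2\right) = - \frac{7}{3} + \left(2 + a\right) = - \frac{1}{3} + a$)
$\left(-400 + S{\left(17,U \right)}\right)^{2} = \left(-400 - \frac{55}{3}\right)^{2} = \left(- \frac{1255}{3}\right)^{2} = \frac{1575025}{9}$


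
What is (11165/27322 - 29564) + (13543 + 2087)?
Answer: -380693583/27322 ≈ -13934.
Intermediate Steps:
(11165/27322 - 29564) + (13543 + 2087) = (11165*(1/27322) - 29564) + 15630 = (11165/27322 - 29564) + 15630 = -807736443/27322 + 15630 = -380693583/27322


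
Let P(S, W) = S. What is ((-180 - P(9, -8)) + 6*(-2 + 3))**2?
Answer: 33489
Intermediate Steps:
((-180 - P(9, -8)) + 6*(-2 + 3))**2 = ((-180 - 1*9) + 6*(-2 + 3))**2 = ((-180 - 9) + 6*1)**2 = (-189 + 6)**2 = (-183)**2 = 33489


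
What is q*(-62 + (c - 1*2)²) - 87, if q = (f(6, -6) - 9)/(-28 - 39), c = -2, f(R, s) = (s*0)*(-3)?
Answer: -6243/67 ≈ -93.179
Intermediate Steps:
f(R, s) = 0 (f(R, s) = 0*(-3) = 0)
q = 9/67 (q = (0 - 9)/(-28 - 39) = -9/(-67) = -9*(-1/67) = 9/67 ≈ 0.13433)
q*(-62 + (c - 1*2)²) - 87 = 9*(-62 + (-2 - 1*2)²)/67 - 87 = 9*(-62 + (-2 - 2)²)/67 - 87 = 9*(-62 + (-4)²)/67 - 87 = 9*(-62 + 16)/67 - 87 = (9/67)*(-46) - 87 = -414/67 - 87 = -6243/67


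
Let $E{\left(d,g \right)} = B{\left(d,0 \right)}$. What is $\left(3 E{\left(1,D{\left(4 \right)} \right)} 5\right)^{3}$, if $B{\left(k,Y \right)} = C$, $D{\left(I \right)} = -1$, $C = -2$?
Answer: $-27000$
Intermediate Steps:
$B{\left(k,Y \right)} = -2$
$E{\left(d,g \right)} = -2$
$\left(3 E{\left(1,D{\left(4 \right)} \right)} 5\right)^{3} = \left(3 \left(-2\right) 5\right)^{3} = \left(\left(-6\right) 5\right)^{3} = \left(-30\right)^{3} = -27000$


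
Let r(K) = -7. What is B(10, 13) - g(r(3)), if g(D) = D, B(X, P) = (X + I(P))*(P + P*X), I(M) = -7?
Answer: 436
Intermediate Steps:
B(X, P) = (-7 + X)*(P + P*X) (B(X, P) = (X - 7)*(P + P*X) = (-7 + X)*(P + P*X))
B(10, 13) - g(r(3)) = 13*(-7 + 10² - 6*10) - 1*(-7) = 13*(-7 + 100 - 60) + 7 = 13*33 + 7 = 429 + 7 = 436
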